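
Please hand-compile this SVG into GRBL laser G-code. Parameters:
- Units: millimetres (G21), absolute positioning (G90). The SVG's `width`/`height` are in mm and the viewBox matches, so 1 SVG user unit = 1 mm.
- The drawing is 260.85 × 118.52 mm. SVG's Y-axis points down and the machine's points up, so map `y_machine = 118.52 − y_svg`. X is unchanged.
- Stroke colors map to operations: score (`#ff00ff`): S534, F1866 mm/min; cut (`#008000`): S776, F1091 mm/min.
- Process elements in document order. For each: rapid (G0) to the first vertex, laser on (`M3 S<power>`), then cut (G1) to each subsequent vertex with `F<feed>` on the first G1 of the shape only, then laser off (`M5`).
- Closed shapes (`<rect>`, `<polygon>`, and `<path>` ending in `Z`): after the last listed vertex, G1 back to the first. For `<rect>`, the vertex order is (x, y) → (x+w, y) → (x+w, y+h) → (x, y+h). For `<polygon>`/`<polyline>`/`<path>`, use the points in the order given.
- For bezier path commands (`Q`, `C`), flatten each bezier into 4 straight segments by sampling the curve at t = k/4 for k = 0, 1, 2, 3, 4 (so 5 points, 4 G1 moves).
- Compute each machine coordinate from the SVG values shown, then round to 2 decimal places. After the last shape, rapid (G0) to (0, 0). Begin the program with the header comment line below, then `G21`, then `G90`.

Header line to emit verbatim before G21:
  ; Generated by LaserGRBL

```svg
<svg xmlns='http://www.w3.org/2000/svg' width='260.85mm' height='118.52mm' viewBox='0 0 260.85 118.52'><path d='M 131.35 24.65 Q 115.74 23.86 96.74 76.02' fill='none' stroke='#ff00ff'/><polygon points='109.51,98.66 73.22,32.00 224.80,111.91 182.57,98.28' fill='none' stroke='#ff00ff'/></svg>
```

viewBox `0 0 260.85 118.52` with mm width/height → 1 unit = 1 mm. Flip: y_m = 118.52 − y_svg.

**Shape 1** — `<path>` quadratic bezier, stroke `#ff00ff` → score (S534, F1866). Control points (SVG): P0=(131.35,24.65), P1=(115.74,23.86), P2=(96.74,76.02); sampled at t=k/4. Machine vertices: (131.35,93.87) → (123.33,90.96) → (114.89,81.42) → (106.03,65.27) → (96.74,42.50). Open path.

**Shape 2** — `<polygon>` closed polygon, stroke `#ff00ff` → score (S534, F1866). Machine vertices: (109.51,19.86) → (73.22,86.52) → (224.80,6.61) → (182.57,20.24) → (109.51,19.86). Closed: final G1 returns to the first vertex.

; Generated by LaserGRBL
G21
G90
G0 X131.35 Y93.87
M3 S534
G1 X123.33 Y90.96 F1866
G1 X114.89 Y81.42
G1 X106.03 Y65.27
G1 X96.74 Y42.50
M5
G0 X109.51 Y19.86
M3 S534
G1 X73.22 Y86.52 F1866
G1 X224.80 Y6.61
G1 X182.57 Y20.24
G1 X109.51 Y19.86
M5
G0 X0.00 Y0.00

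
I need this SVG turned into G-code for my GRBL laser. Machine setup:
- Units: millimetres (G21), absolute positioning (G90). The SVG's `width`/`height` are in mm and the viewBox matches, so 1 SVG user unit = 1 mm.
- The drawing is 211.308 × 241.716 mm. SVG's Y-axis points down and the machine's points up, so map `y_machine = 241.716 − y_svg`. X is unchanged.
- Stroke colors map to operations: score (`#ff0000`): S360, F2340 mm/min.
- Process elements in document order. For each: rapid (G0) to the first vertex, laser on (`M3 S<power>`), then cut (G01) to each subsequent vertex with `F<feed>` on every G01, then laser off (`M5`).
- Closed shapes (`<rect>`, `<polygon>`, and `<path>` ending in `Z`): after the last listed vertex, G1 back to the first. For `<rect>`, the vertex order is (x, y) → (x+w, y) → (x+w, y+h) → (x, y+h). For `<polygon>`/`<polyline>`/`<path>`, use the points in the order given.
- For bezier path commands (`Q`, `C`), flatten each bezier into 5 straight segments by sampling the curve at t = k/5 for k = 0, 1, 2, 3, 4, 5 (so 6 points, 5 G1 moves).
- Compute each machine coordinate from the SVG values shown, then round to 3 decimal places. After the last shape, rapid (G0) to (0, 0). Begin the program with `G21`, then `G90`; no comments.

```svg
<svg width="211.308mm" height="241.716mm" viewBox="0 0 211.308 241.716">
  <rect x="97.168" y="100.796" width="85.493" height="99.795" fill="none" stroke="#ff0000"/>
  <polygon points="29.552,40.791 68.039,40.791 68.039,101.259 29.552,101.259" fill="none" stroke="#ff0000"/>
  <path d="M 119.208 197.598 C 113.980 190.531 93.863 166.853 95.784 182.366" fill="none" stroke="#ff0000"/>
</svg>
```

1 u = 1 mm; y_m = 241.716 − y.

[1] `<rect>` rectangle, #ff0000→score S360 F2340: (97.168,140.920) → (182.661,140.920) → (182.661,41.125) → (97.168,41.125) → (97.168,140.920) (closed)

[2] `<polygon>` rectangle, #ff0000→score S360 F2340: (29.552,200.925) → (68.039,200.925) → (68.039,140.457) → (29.552,140.457) → (29.552,200.925) (closed)

[3] `<path>` cubic bezier, #ff0000→score S360 F2340: (119.208,44.118) → (114.580,49.905) → (108.151,57.000) → (101.694,62.725) → (96.981,64.401) → (95.784,59.350)

G21
G90
G0 X97.168 Y140.920
M3 S360
G01 X182.661 Y140.920 F2340
G01 X182.661 Y41.125 F2340
G01 X97.168 Y41.125 F2340
G01 X97.168 Y140.920 F2340
M5
G0 X29.552 Y200.925
M3 S360
G01 X68.039 Y200.925 F2340
G01 X68.039 Y140.457 F2340
G01 X29.552 Y140.457 F2340
G01 X29.552 Y200.925 F2340
M5
G0 X119.208 Y44.118
M3 S360
G01 X114.580 Y49.905 F2340
G01 X108.151 Y57.000 F2340
G01 X101.694 Y62.725 F2340
G01 X96.981 Y64.401 F2340
G01 X95.784 Y59.350 F2340
M5
G0 X0.000 Y0.000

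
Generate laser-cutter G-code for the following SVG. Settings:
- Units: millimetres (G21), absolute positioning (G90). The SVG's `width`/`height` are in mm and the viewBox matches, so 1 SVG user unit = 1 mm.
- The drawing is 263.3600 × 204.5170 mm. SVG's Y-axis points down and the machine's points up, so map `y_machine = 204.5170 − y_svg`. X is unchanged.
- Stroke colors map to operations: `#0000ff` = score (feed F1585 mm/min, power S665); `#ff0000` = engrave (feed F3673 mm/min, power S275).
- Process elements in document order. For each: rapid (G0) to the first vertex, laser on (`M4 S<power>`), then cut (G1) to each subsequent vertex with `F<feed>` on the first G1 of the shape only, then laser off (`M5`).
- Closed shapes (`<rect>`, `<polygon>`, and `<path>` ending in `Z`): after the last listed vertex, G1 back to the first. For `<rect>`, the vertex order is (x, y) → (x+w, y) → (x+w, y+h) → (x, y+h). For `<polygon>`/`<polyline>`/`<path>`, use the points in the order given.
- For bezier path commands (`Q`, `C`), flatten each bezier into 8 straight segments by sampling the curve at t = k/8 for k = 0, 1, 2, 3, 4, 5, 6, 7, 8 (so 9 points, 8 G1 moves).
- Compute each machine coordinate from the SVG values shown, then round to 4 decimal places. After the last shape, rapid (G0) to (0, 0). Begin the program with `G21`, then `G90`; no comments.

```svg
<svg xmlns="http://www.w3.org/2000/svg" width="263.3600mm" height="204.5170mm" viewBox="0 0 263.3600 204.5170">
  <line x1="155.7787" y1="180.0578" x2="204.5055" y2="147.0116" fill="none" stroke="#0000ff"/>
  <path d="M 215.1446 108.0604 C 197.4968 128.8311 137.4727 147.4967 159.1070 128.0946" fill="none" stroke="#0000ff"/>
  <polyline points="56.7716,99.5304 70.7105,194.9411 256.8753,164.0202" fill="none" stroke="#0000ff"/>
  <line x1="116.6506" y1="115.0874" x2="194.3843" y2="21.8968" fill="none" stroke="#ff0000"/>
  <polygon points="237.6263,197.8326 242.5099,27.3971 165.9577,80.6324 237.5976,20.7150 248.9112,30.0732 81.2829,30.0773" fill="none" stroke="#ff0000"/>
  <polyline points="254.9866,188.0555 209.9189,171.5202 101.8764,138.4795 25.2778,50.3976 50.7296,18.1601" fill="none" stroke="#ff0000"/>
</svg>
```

viewBox `0 0 263.3600 204.5170` with mm width/height → 1 unit = 1 mm. Flip: y_m = 204.5170 − y_svg.

**Shape 1** — `<line>` line segment, stroke `#0000ff` → score (S665, F1585). Machine vertices: (155.7787,24.4592) → (204.5055,57.5054). Open path.

**Shape 2** — `<path>` cubic bezier, stroke `#0000ff` → score (S665, F1585). Control points (SVG): P0=(215.1446,108.0604), P1=(197.4968,128.8311), P2=(137.4727,147.4967), P3=(159.1070,128.0946); sampled at t=k/8. Machine vertices: (215.1446,96.4566) → (206.7825,88.8365) → (195.9012,81.8352) → (183.9542,75.8741) → (172.3950,71.3747) → (162.6772,68.7584) → (156.2542,68.4466) → (154.5796,70.8608) → (159.1070,76.4224). Open path.

**Shape 3** — `<polyline>` open polyline, stroke `#0000ff` → score (S665, F1585). Machine vertices: (56.7716,104.9866) → (70.7105,9.5759) → (256.8753,40.4968). Open path.

**Shape 4** — `<line>` line segment, stroke `#ff0000` → engrave (S275, F3673). Machine vertices: (116.6506,89.4296) → (194.3843,182.6202). Open path.

**Shape 5** — `<polygon>` closed polygon, stroke `#ff0000` → engrave (S275, F3673). Machine vertices: (237.6263,6.6844) → (242.5099,177.1199) → (165.9577,123.8846) → (237.5976,183.8020) → (248.9112,174.4438) → (81.2829,174.4397) → (237.6263,6.6844). Closed: final G1 returns to the first vertex.

**Shape 6** — `<polyline>` open polyline, stroke `#ff0000` → engrave (S275, F3673). Machine vertices: (254.9866,16.4615) → (209.9189,32.9968) → (101.8764,66.0375) → (25.2778,154.1194) → (50.7296,186.3569). Open path.

G21
G90
G0 X155.7787 Y24.4592
M4 S665
G1 X204.5055 Y57.5054 F1585
M5
G0 X215.1446 Y96.4566
M4 S665
G1 X206.7825 Y88.8365 F1585
G1 X195.9012 Y81.8352
G1 X183.9542 Y75.8741
G1 X172.3950 Y71.3747
G1 X162.6772 Y68.7584
G1 X156.2542 Y68.4466
G1 X154.5796 Y70.8608
G1 X159.1070 Y76.4224
M5
G0 X56.7716 Y104.9866
M4 S665
G1 X70.7105 Y9.5759 F1585
G1 X256.8753 Y40.4968
M5
G0 X116.6506 Y89.4296
M4 S275
G1 X194.3843 Y182.6202 F3673
M5
G0 X237.6263 Y6.6844
M4 S275
G1 X242.5099 Y177.1199 F3673
G1 X165.9577 Y123.8846
G1 X237.5976 Y183.8020
G1 X248.9112 Y174.4438
G1 X81.2829 Y174.4397
G1 X237.6263 Y6.6844
M5
G0 X254.9866 Y16.4615
M4 S275
G1 X209.9189 Y32.9968 F3673
G1 X101.8764 Y66.0375
G1 X25.2778 Y154.1194
G1 X50.7296 Y186.3569
M5
G0 X0.0000 Y0.0000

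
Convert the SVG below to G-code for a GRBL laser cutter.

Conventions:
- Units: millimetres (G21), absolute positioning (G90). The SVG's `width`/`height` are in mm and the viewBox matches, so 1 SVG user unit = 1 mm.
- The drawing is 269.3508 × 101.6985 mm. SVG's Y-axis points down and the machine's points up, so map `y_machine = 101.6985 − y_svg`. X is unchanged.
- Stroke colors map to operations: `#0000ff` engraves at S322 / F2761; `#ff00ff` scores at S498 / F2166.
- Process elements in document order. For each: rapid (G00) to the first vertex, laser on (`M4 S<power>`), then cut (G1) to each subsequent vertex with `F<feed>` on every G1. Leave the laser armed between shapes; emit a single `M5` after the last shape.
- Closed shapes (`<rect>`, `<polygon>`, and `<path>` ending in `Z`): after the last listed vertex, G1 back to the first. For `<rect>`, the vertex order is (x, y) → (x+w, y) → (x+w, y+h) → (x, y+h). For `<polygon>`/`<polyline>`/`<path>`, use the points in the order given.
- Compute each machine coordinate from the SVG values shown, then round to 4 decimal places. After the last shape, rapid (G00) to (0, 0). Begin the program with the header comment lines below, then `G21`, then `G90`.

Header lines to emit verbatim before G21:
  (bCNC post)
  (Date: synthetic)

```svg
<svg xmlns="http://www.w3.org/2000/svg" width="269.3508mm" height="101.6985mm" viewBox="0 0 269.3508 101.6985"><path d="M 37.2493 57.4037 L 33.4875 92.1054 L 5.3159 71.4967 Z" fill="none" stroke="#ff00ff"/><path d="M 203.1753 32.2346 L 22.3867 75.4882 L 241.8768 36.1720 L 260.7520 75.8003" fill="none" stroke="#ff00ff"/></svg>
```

(bCNC post)
(Date: synthetic)
G21
G90
G00 X37.2493 Y44.2948
M4 S498
G1 X33.4875 Y9.5931 F2166
G1 X5.3159 Y30.2018 F2166
G1 X37.2493 Y44.2948 F2166
G00 X203.1753 Y69.4639
M4 S498
G1 X22.3867 Y26.2103 F2166
G1 X241.8768 Y65.5265 F2166
G1 X260.7520 Y25.8982 F2166
M5
G00 X0.0000 Y0.0000

1 u = 1 mm; y_m = 101.6985 − y.

[1] `<path>` regular polygon, #ff00ff→score S498 F2166: (37.2493,44.2948) → (33.4875,9.5931) → (5.3159,30.2018) → (37.2493,44.2948) (closed)

[2] `<path>` open polyline, #ff00ff→score S498 F2166: (203.1753,69.4639) → (22.3867,26.2103) → (241.8768,65.5265) → (260.7520,25.8982)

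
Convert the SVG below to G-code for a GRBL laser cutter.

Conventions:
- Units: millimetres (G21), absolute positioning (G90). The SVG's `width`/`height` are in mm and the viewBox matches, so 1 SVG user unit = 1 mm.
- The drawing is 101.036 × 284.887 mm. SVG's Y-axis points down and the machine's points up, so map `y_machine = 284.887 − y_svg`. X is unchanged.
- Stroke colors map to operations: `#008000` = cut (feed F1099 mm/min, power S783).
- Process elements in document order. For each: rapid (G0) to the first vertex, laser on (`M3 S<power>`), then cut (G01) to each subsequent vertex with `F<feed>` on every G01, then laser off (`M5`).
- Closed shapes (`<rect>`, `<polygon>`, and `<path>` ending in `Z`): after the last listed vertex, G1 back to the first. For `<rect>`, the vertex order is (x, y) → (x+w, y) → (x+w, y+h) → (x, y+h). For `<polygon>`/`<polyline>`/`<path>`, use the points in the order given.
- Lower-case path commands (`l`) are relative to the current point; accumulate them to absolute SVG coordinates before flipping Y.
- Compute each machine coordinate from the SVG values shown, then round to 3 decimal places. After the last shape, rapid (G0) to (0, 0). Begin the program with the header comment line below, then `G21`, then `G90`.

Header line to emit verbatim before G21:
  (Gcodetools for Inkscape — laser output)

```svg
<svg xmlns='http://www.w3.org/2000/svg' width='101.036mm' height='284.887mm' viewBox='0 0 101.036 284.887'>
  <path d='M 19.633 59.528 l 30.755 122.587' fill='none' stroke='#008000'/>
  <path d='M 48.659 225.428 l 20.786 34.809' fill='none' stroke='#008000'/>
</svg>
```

(Gcodetools for Inkscape — laser output)
G21
G90
G0 X19.633 Y225.359
M3 S783
G01 X50.388 Y102.772 F1099
M5
G0 X48.659 Y59.459
M3 S783
G01 X69.445 Y24.650 F1099
M5
G0 X0.000 Y0.000

viewBox `0 0 101.036 284.887` with mm width/height → 1 unit = 1 mm. Flip: y_m = 284.887 − y_svg.

**Shape 1** — `<path>` line segment, stroke `#008000` → cut (S783, F1099). Machine vertices: (19.633,225.359) → (50.388,102.772). Open path.

**Shape 2** — `<path>` line segment, stroke `#008000` → cut (S783, F1099). Machine vertices: (48.659,59.459) → (69.445,24.650). Open path.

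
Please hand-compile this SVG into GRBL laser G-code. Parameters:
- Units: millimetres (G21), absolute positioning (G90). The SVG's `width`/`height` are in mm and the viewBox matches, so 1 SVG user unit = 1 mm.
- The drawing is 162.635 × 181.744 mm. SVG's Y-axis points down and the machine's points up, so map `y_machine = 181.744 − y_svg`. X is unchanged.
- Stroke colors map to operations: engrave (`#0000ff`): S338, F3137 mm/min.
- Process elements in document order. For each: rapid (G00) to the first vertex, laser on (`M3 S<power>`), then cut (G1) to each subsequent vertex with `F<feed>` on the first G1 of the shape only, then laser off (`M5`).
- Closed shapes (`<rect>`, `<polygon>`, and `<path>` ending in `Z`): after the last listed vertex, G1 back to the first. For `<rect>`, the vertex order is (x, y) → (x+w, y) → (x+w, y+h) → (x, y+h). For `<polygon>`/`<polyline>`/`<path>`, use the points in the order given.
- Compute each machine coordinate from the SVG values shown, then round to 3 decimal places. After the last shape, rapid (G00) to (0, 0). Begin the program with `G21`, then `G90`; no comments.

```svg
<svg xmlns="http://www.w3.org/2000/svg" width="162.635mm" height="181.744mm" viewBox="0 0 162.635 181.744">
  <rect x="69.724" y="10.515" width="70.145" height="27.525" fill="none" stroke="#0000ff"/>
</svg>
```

G21
G90
G00 X69.724 Y171.229
M3 S338
G1 X139.869 Y171.229 F3137
G1 X139.869 Y143.704
G1 X69.724 Y143.704
G1 X69.724 Y171.229
M5
G00 X0.000 Y0.000

viewBox `0 0 162.635 181.744` with mm width/height → 1 unit = 1 mm. Flip: y_m = 181.744 − y_svg.

**Shape 1** — `<rect>` rectangle, stroke `#0000ff` → engrave (S338, F3137). Machine vertices: (69.724,171.229) → (139.869,171.229) → (139.869,143.704) → (69.724,143.704) → (69.724,171.229). Closed: final G1 returns to the first vertex.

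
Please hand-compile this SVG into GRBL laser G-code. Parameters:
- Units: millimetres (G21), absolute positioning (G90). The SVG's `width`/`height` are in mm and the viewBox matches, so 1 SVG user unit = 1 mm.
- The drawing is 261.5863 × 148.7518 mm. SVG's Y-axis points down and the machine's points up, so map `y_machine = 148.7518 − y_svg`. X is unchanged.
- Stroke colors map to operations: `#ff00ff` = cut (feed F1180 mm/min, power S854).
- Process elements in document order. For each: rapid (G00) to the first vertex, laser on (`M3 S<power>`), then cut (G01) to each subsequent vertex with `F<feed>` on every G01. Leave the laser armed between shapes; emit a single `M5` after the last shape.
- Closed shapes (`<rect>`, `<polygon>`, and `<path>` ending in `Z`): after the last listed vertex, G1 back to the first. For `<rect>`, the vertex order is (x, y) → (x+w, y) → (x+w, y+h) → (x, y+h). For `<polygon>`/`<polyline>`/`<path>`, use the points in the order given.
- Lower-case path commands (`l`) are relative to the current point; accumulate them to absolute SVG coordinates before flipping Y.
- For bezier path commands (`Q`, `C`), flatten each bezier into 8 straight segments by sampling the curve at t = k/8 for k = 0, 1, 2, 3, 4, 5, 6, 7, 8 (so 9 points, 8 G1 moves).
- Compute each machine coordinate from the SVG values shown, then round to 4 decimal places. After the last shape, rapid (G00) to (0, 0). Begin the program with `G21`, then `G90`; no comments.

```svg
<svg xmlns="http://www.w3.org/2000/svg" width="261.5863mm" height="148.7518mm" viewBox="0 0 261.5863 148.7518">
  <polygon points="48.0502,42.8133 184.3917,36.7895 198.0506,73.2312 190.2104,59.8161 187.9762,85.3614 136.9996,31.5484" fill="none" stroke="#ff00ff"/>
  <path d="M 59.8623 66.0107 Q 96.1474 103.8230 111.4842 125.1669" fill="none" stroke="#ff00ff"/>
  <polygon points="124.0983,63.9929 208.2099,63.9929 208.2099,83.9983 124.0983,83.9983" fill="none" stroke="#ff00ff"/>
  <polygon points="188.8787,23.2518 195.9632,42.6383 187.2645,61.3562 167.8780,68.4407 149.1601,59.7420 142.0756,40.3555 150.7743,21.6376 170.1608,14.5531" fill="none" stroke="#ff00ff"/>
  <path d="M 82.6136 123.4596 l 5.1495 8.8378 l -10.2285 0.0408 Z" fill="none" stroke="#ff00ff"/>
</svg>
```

1 u = 1 mm; y_m = 148.7518 − y.

[1] `<polygon>` closed polygon, #ff00ff→cut S854 F1180: (48.0502,105.9385) → (184.3917,111.9623) → (198.0506,75.5206) → (190.2104,88.9357) → (187.9762,63.3904) → (136.9996,117.2034) → (48.0502,105.9385) (closed)

[2] `<path>` quadratic bezier, #ff00ff→cut S854 F1180: (59.8623,82.7411) → (68.6063,73.5453) → (76.6956,64.8642) → (84.1303,56.6977) → (90.9103,49.0459) → (97.0357,41.9087) → (102.5065,35.2861) → (107.3227,29.1782) → (111.4842,23.5849)

[3] `<polygon>` rectangle, #ff00ff→cut S854 F1180: (124.0983,84.7589) → (208.2099,84.7589) → (208.2099,64.7535) → (124.0983,64.7535) → (124.0983,84.7589) (closed)

[4] `<polygon>` regular polygon, #ff00ff→cut S854 F1180: (188.8787,125.5000) → (195.9632,106.1135) → (187.2645,87.3956) → (167.8780,80.3111) → (149.1601,89.0098) → (142.0756,108.3963) → (150.7743,127.1142) → (170.1608,134.1987) → (188.8787,125.5000) (closed)

[5] `<path>` regular polygon, #ff00ff→cut S854 F1180: (82.6136,25.2922) → (87.7631,16.4544) → (77.5346,16.4136) → (82.6136,25.2922) (closed)

G21
G90
G00 X48.0502 Y105.9385
M3 S854
G01 X184.3917 Y111.9623 F1180
G01 X198.0506 Y75.5206 F1180
G01 X190.2104 Y88.9357 F1180
G01 X187.9762 Y63.3904 F1180
G01 X136.9996 Y117.2034 F1180
G01 X48.0502 Y105.9385 F1180
G00 X59.8623 Y82.7411
M3 S854
G01 X68.6063 Y73.5453 F1180
G01 X76.6956 Y64.8642 F1180
G01 X84.1303 Y56.6977 F1180
G01 X90.9103 Y49.0459 F1180
G01 X97.0357 Y41.9087 F1180
G01 X102.5065 Y35.2861 F1180
G01 X107.3227 Y29.1782 F1180
G01 X111.4842 Y23.5849 F1180
G00 X124.0983 Y84.7589
M3 S854
G01 X208.2099 Y84.7589 F1180
G01 X208.2099 Y64.7535 F1180
G01 X124.0983 Y64.7535 F1180
G01 X124.0983 Y84.7589 F1180
G00 X188.8787 Y125.5000
M3 S854
G01 X195.9632 Y106.1135 F1180
G01 X187.2645 Y87.3956 F1180
G01 X167.8780 Y80.3111 F1180
G01 X149.1601 Y89.0098 F1180
G01 X142.0756 Y108.3963 F1180
G01 X150.7743 Y127.1142 F1180
G01 X170.1608 Y134.1987 F1180
G01 X188.8787 Y125.5000 F1180
G00 X82.6136 Y25.2922
M3 S854
G01 X87.7631 Y16.4544 F1180
G01 X77.5346 Y16.4136 F1180
G01 X82.6136 Y25.2922 F1180
M5
G00 X0.0000 Y0.0000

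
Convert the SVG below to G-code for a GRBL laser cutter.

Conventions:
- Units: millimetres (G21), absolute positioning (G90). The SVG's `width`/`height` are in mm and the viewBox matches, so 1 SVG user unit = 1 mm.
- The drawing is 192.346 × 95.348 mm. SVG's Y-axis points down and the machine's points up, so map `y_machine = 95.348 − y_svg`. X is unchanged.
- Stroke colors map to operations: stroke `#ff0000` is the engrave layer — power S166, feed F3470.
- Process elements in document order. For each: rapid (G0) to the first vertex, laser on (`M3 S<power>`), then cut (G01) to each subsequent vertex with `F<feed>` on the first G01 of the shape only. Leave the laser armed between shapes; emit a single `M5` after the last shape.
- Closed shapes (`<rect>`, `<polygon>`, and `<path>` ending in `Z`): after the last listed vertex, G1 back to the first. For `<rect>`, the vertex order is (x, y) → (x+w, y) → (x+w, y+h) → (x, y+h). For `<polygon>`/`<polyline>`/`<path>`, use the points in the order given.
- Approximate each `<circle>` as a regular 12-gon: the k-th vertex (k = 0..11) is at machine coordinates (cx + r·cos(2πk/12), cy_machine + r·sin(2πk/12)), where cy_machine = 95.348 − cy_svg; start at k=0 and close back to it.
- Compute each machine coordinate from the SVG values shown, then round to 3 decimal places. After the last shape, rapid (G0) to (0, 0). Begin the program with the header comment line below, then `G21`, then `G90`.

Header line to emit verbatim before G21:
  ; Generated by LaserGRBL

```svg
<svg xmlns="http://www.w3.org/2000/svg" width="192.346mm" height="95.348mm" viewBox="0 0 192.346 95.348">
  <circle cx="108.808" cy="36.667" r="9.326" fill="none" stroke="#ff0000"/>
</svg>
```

; Generated by LaserGRBL
G21
G90
G0 X118.134 Y58.681
M3 S166
G01 X116.885 Y63.344 F3470
G01 X113.471 Y66.758
G01 X108.808 Y68.007
G01 X104.145 Y66.758
G01 X100.731 Y63.344
G01 X99.482 Y58.681
G01 X100.731 Y54.018
G01 X104.145 Y50.604
G01 X108.808 Y49.355
G01 X113.471 Y50.604
G01 X116.885 Y54.018
G01 X118.134 Y58.681
M5
G0 X0.000 Y0.000

viewBox `0 0 192.346 95.348` with mm width/height → 1 unit = 1 mm. Flip: y_m = 95.348 − y_svg.

**Shape 1** — `<circle>` circle, stroke `#ff0000` → engrave (S166, F3470). Machine vertices: (118.134,58.681) → (116.885,63.344) → (113.471,66.758) → (108.808,68.007) → (104.145,66.758) → (100.731,63.344) → (99.482,58.681) → (100.731,54.018) → (104.145,50.604) → (108.808,49.355) → (113.471,50.604) → (116.885,54.018) → (118.134,58.681). Closed: final G1 returns to the first vertex.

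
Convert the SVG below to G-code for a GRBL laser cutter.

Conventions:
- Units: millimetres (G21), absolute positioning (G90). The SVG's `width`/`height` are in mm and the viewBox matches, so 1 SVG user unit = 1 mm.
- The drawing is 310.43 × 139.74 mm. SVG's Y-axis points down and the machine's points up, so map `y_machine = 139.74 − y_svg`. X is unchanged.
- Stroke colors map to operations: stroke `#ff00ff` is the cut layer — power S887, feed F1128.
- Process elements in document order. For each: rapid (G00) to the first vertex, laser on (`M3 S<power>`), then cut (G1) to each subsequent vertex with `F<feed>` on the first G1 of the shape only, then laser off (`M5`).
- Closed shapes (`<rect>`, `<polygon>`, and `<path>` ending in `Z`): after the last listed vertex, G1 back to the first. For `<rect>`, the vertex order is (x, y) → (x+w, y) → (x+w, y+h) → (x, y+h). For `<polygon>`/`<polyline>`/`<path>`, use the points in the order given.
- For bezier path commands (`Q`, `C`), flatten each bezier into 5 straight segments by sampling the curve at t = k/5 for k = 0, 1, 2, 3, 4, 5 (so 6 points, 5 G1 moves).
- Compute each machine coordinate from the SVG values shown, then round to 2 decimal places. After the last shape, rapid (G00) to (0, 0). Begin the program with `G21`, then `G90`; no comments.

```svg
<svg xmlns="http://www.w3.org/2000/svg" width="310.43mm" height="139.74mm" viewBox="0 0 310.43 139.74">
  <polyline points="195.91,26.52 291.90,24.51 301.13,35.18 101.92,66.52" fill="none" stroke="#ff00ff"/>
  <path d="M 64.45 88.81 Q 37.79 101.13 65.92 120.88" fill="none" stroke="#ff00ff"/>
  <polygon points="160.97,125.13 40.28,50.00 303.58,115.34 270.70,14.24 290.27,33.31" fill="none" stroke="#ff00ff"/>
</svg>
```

G21
G90
G00 X195.91 Y113.22
M3 S887
G1 X291.90 Y115.23 F1128
G1 X301.13 Y104.56
G1 X101.92 Y73.22
M5
G00 X64.45 Y50.93
M3 S887
G1 X55.98 Y45.70 F1128
G1 X51.89 Y39.89
G1 X52.18 Y33.47
G1 X56.86 Y26.46
G1 X65.92 Y18.86
M5
G00 X160.97 Y14.61
M3 S887
G1 X40.28 Y89.74 F1128
G1 X303.58 Y24.40
G1 X270.70 Y125.50
G1 X290.27 Y106.43
G1 X160.97 Y14.61
M5
G00 X0.00 Y0.00

1 u = 1 mm; y_m = 139.74 − y.

[1] `<polyline>` open polyline, #ff00ff→cut S887 F1128: (195.91,113.22) → (291.90,115.23) → (301.13,104.56) → (101.92,73.22)

[2] `<path>` quadratic bezier, #ff00ff→cut S887 F1128: (64.45,50.93) → (55.98,45.70) → (51.89,39.89) → (52.18,33.47) → (56.86,26.46) → (65.92,18.86)

[3] `<polygon>` closed polygon, #ff00ff→cut S887 F1128: (160.97,14.61) → (40.28,89.74) → (303.58,24.40) → (270.70,125.50) → (290.27,106.43) → (160.97,14.61) (closed)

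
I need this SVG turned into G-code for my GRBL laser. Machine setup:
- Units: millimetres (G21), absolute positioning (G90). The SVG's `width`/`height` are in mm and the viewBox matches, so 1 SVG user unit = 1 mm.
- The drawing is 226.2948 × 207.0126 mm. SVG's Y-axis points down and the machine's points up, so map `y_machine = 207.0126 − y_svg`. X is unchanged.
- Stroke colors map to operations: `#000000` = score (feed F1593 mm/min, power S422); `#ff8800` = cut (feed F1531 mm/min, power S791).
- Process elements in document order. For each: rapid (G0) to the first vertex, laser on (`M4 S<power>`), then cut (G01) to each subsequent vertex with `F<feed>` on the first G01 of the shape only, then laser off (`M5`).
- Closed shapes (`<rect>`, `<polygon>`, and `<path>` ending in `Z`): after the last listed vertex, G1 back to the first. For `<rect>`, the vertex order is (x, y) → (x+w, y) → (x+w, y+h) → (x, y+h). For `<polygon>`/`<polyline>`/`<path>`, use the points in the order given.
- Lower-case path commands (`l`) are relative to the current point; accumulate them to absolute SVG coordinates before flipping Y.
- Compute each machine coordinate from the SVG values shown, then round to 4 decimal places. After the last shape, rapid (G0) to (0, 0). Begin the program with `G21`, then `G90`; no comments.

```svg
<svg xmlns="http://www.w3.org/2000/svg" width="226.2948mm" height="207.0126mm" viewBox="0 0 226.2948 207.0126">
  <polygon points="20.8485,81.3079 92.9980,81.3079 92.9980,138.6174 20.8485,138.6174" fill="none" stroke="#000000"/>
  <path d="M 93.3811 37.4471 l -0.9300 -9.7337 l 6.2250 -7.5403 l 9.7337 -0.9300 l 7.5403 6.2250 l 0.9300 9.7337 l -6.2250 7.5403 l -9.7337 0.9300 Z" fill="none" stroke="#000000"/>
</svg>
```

G21
G90
G0 X20.8485 Y125.7047
M4 S422
G01 X92.9980 Y125.7047 F1593
G01 X92.9980 Y68.3952
G01 X20.8485 Y68.3952
G01 X20.8485 Y125.7047
M5
G0 X93.3811 Y169.5655
M4 S422
G01 X92.4511 Y179.2992 F1593
G01 X98.6761 Y186.8395
G01 X108.4098 Y187.7695
G01 X115.9501 Y181.5445
G01 X116.8801 Y171.8108
G01 X110.6551 Y164.2705
G01 X100.9214 Y163.3405
G01 X93.3811 Y169.5655
M5
G0 X0.0000 Y0.0000

viewBox `0 0 226.2948 207.0126` with mm width/height → 1 unit = 1 mm. Flip: y_m = 207.0126 − y_svg.

**Shape 1** — `<polygon>` rectangle, stroke `#000000` → score (S422, F1593). Machine vertices: (20.8485,125.7047) → (92.9980,125.7047) → (92.9980,68.3952) → (20.8485,68.3952) → (20.8485,125.7047). Closed: final G1 returns to the first vertex.

**Shape 2** — `<path>` regular polygon, stroke `#000000` → score (S422, F1593). Machine vertices: (93.3811,169.5655) → (92.4511,179.2992) → (98.6761,186.8395) → (108.4098,187.7695) → (115.9501,181.5445) → (116.8801,171.8108) → (110.6551,164.2705) → (100.9214,163.3405) → (93.3811,169.5655). Closed: final G1 returns to the first vertex.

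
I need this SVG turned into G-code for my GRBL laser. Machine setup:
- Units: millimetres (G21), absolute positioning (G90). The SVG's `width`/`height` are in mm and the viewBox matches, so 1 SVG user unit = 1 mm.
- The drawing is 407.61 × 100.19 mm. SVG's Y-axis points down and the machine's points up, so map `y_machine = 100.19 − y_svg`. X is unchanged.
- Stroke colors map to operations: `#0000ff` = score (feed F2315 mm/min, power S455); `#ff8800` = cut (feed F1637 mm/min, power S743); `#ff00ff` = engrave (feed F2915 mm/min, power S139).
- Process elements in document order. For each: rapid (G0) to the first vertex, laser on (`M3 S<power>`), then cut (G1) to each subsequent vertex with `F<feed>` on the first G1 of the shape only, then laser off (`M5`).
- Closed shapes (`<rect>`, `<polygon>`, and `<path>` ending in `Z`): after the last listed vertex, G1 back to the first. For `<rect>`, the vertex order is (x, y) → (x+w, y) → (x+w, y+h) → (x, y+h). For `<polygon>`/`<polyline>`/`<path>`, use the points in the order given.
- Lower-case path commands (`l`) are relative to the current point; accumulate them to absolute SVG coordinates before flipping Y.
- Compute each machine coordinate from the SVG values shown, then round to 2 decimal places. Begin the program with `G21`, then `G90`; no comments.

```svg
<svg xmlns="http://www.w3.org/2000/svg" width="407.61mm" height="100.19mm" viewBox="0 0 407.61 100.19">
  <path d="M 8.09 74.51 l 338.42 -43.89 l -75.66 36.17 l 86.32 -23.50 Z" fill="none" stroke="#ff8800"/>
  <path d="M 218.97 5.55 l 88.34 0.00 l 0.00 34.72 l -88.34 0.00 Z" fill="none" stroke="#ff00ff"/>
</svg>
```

viewBox `0 0 407.61 100.19` with mm width/height → 1 unit = 1 mm. Flip: y_m = 100.19 − y_svg.

**Shape 1** — `<path>` closed polygon, stroke `#ff8800` → cut (S743, F1637). Machine vertices: (8.09,25.68) → (346.51,69.57) → (270.85,33.40) → (357.17,56.90) → (8.09,25.68). Closed: final G1 returns to the first vertex.

**Shape 2** — `<path>` rectangle, stroke `#ff00ff` → engrave (S139, F2915). Machine vertices: (218.97,94.64) → (307.31,94.64) → (307.31,59.92) → (218.97,59.92) → (218.97,94.64). Closed: final G1 returns to the first vertex.

G21
G90
G0 X8.09 Y25.68
M3 S743
G1 X346.51 Y69.57 F1637
G1 X270.85 Y33.40
G1 X357.17 Y56.90
G1 X8.09 Y25.68
M5
G0 X218.97 Y94.64
M3 S139
G1 X307.31 Y94.64 F2915
G1 X307.31 Y59.92
G1 X218.97 Y59.92
G1 X218.97 Y94.64
M5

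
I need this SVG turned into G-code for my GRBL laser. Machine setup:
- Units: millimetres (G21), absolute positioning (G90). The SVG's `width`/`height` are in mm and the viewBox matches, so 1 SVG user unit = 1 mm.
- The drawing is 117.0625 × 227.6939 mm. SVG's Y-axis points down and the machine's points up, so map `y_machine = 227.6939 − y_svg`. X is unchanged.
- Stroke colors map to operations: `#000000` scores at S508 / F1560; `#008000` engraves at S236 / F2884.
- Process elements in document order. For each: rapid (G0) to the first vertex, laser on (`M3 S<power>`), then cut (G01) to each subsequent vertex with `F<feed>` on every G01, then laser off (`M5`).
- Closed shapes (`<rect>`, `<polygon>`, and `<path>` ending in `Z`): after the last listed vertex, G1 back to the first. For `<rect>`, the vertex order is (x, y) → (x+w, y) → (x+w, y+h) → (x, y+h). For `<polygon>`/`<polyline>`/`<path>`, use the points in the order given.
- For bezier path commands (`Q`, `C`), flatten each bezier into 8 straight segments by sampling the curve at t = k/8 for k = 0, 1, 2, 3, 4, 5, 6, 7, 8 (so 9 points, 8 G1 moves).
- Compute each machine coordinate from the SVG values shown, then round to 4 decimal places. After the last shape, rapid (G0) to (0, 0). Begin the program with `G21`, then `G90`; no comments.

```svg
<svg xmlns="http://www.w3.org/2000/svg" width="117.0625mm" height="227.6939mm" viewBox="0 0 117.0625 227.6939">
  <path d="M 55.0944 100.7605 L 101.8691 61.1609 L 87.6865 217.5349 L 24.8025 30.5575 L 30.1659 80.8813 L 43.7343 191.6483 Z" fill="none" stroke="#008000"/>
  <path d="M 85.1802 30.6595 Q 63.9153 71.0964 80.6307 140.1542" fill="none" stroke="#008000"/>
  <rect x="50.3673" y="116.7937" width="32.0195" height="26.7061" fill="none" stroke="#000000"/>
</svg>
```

G21
G90
G0 X55.0944 Y126.9334
M3 S236
G01 X101.8691 Y166.5330 F2884
G01 X87.6865 Y10.1590 F2884
G01 X24.8025 Y197.1364 F2884
G01 X30.1659 Y146.8126 F2884
G01 X43.7343 Y36.0456 F2884
G01 X55.0944 Y126.9334 F2884
M5
G0 X85.1802 Y197.0344
M3 S236
G01 X80.4574 Y186.4780 F2884
G01 X76.9215 Y175.0271 F2884
G01 X74.5725 Y162.6819 F2884
G01 X73.4104 Y149.4423 F2884
G01 X73.4351 Y135.3082 F2884
G01 X74.6468 Y120.2798 F2884
G01 X77.0453 Y104.3569 F2884
G01 X80.6307 Y87.5397 F2884
M5
G0 X50.3673 Y110.9002
M3 S508
G01 X82.3868 Y110.9002 F1560
G01 X82.3868 Y84.1941 F1560
G01 X50.3673 Y84.1941 F1560
G01 X50.3673 Y110.9002 F1560
M5
G0 X0.0000 Y0.0000

Since the viewBox matches the mm dimensions, user units are millimetres directly. The only transform is the Y-flip y_m = 227.6939 − y_svg.

Shape 1 is a closed polygon drawn with `<path>`. Its stroke #008000 means engrave at S236, F2884. After flipping Y the toolpath is (55.0944,126.9334) → (101.8691,166.5330) → (87.6865,10.1590) → (24.8025,197.1364) → (30.1659,146.8126) → (43.7343,36.0456) → (55.0944,126.9334), returning to the start.

Shape 2 is a quadratic bezier drawn with `<path>`. Its stroke #008000 means engrave at S236, F2884. After flipping Y the toolpath is (85.1802,197.0344) → (80.4574,186.4780) → (76.9215,175.0271) → (74.5725,162.6819) → (73.4104,149.4423) → (73.4351,135.3082) → (74.6468,120.2798) → (77.0453,104.3569) → (80.6307,87.5397).

Shape 3 is a rectangle drawn with `<rect>`. Its stroke #000000 means score at S508, F1560. After flipping Y the toolpath is (50.3673,110.9002) → (82.3868,110.9002) → (82.3868,84.1941) → (50.3673,84.1941) → (50.3673,110.9002), returning to the start.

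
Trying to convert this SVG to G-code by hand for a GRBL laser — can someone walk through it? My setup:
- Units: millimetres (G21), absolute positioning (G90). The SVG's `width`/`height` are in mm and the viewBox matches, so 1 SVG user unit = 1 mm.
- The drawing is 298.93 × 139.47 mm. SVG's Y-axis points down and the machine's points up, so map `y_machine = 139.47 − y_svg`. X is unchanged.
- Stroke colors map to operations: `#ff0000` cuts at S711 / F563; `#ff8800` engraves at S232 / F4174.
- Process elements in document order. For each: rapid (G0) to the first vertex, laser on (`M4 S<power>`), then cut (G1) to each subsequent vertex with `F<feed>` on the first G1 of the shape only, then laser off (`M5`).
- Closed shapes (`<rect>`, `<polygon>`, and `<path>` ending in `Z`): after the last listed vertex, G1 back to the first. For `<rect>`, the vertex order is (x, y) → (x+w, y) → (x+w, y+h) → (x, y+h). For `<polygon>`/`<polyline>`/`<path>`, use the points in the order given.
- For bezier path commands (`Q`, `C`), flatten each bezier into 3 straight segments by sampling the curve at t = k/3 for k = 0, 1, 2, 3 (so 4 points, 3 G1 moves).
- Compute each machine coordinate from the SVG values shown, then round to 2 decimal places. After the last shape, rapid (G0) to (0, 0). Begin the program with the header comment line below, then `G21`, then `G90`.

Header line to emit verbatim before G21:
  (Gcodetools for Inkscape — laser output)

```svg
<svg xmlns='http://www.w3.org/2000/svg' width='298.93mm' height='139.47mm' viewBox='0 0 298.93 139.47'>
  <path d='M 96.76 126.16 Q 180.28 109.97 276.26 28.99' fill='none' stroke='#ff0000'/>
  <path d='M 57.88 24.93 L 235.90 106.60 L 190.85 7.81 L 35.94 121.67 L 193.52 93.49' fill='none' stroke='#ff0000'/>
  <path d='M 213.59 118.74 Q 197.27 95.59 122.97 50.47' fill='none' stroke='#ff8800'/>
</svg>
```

(Gcodetools for Inkscape — laser output)
G21
G90
G0 X96.76 Y13.31
M4 S711
G1 X153.82 Y31.30 F563
G1 X213.66 Y63.69
G1 X276.26 Y110.48
M5
G0 X57.88 Y114.54
M4 S711
G1 X235.90 Y32.87 F563
G1 X190.85 Y131.66
G1 X35.94 Y17.80
G1 X193.52 Y45.98
M5
G0 X213.59 Y20.73
M4 S232
G1 X196.27 Y38.60 F4174
G1 X166.06 Y61.36
G1 X122.97 Y89.00
M5
G0 X0.00 Y0.00

viewBox `0 0 298.93 139.47` with mm width/height → 1 unit = 1 mm. Flip: y_m = 139.47 − y_svg.

**Shape 1** — `<path>` quadratic bezier, stroke `#ff0000` → cut (S711, F563). Control points (SVG): P0=(96.76,126.16), P1=(180.28,109.97), P2=(276.26,28.99); sampled at t=k/3. Machine vertices: (96.76,13.31) → (153.82,31.30) → (213.66,63.69) → (276.26,110.48). Open path.

**Shape 2** — `<path>` open polyline, stroke `#ff0000` → cut (S711, F563). Machine vertices: (57.88,114.54) → (235.90,32.87) → (190.85,131.66) → (35.94,17.80) → (193.52,45.98). Open path.

**Shape 3** — `<path>` quadratic bezier, stroke `#ff8800` → engrave (S232, F4174). Control points (SVG): P0=(213.59,118.74), P1=(197.27,95.59), P2=(122.97,50.47); sampled at t=k/3. Machine vertices: (213.59,20.73) → (196.27,38.60) → (166.06,61.36) → (122.97,89.00). Open path.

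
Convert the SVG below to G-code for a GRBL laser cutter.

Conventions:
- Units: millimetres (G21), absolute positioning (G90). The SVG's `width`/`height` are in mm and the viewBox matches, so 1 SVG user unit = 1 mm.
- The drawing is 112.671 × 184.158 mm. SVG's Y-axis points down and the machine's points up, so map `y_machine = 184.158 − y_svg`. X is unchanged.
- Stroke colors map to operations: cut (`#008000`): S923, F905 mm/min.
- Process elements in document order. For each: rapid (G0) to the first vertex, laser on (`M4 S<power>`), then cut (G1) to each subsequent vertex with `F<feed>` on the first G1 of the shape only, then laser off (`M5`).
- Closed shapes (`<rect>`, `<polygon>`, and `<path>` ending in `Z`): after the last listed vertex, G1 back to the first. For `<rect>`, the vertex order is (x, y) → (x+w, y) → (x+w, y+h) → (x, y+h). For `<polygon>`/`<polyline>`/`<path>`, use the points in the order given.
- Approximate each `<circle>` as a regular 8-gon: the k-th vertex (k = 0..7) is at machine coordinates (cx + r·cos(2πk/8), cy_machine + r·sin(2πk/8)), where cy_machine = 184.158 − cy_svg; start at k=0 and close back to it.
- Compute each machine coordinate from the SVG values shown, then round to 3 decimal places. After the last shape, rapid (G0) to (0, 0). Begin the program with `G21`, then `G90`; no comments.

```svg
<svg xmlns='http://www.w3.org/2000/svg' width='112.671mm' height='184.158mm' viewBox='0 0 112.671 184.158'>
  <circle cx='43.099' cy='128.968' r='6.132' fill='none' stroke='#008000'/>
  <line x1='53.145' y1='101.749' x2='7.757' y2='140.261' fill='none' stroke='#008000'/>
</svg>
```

1 u = 1 mm; y_m = 184.158 − y.

[1] `<circle>` circle, #008000→cut S923 F905: (49.231,55.190) → (47.435,59.526) → (43.099,61.322) → (38.763,59.526) → (36.967,55.190) → (38.763,50.854) → (43.099,49.058) → (47.435,50.854) → (49.231,55.190) (closed)

[2] `<line>` line segment, #008000→cut S923 F905: (53.145,82.409) → (7.757,43.897)

G21
G90
G0 X49.231 Y55.190
M4 S923
G1 X47.435 Y59.526 F905
G1 X43.099 Y61.322
G1 X38.763 Y59.526
G1 X36.967 Y55.190
G1 X38.763 Y50.854
G1 X43.099 Y49.058
G1 X47.435 Y50.854
G1 X49.231 Y55.190
M5
G0 X53.145 Y82.409
M4 S923
G1 X7.757 Y43.897 F905
M5
G0 X0.000 Y0.000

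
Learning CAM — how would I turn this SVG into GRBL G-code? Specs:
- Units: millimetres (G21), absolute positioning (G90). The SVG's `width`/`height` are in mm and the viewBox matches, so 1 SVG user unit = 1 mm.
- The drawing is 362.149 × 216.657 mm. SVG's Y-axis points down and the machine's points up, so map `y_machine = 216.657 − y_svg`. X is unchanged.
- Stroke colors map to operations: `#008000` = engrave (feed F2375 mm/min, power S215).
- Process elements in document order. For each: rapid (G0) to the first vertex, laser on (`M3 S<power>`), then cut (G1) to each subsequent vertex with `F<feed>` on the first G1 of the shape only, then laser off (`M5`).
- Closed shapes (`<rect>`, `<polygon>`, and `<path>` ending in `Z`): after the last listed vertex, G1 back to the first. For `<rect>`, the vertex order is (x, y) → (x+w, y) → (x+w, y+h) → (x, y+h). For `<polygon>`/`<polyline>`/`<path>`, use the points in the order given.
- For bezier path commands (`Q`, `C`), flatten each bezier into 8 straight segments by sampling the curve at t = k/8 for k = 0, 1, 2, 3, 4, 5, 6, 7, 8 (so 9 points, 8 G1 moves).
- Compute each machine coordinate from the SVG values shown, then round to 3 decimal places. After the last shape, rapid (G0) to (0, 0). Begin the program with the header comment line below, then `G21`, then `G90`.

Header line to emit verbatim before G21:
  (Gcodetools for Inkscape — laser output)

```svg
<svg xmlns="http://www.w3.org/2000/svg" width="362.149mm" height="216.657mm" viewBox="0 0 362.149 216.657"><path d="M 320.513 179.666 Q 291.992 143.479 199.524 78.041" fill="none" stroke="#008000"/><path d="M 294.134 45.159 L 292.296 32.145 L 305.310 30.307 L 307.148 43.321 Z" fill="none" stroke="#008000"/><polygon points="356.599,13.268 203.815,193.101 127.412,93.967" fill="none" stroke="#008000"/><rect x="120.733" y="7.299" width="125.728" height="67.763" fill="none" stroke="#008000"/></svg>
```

viewBox `0 0 362.149 216.657` with mm width/height → 1 unit = 1 mm. Flip: y_m = 216.657 − y_svg.

**Shape 1** — `<path>` quadratic bezier, stroke `#008000` → engrave (S215, F2375). Control points (SVG): P0=(320.513,179.666), P1=(291.992,143.479), P2=(199.524,78.041); sampled at t=k/8. Machine vertices: (320.513,36.991) → (312.384,46.495) → (302.256,56.913) → (290.130,68.245) → (276.005,80.491) → (259.882,93.651) → (241.761,107.725) → (221.642,122.714) → (199.524,138.616). Open path.

**Shape 2** — `<path>` regular polygon, stroke `#008000` → engrave (S215, F2375). Machine vertices: (294.134,171.498) → (292.296,184.512) → (305.310,186.350) → (307.148,173.336) → (294.134,171.498). Closed: final G1 returns to the first vertex.

**Shape 3** — `<polygon>` closed polygon, stroke `#008000` → engrave (S215, F2375). Machine vertices: (356.599,203.389) → (203.815,23.556) → (127.412,122.690) → (356.599,203.389). Closed: final G1 returns to the first vertex.

**Shape 4** — `<rect>` rectangle, stroke `#008000` → engrave (S215, F2375). Machine vertices: (120.733,209.358) → (246.461,209.358) → (246.461,141.595) → (120.733,141.595) → (120.733,209.358). Closed: final G1 returns to the first vertex.

(Gcodetools for Inkscape — laser output)
G21
G90
G0 X320.513 Y36.991
M3 S215
G1 X312.384 Y46.495 F2375
G1 X302.256 Y56.913
G1 X290.130 Y68.245
G1 X276.005 Y80.491
G1 X259.882 Y93.651
G1 X241.761 Y107.725
G1 X221.642 Y122.714
G1 X199.524 Y138.616
M5
G0 X294.134 Y171.498
M3 S215
G1 X292.296 Y184.512 F2375
G1 X305.310 Y186.350
G1 X307.148 Y173.336
G1 X294.134 Y171.498
M5
G0 X356.599 Y203.389
M3 S215
G1 X203.815 Y23.556 F2375
G1 X127.412 Y122.690
G1 X356.599 Y203.389
M5
G0 X120.733 Y209.358
M3 S215
G1 X246.461 Y209.358 F2375
G1 X246.461 Y141.595
G1 X120.733 Y141.595
G1 X120.733 Y209.358
M5
G0 X0.000 Y0.000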